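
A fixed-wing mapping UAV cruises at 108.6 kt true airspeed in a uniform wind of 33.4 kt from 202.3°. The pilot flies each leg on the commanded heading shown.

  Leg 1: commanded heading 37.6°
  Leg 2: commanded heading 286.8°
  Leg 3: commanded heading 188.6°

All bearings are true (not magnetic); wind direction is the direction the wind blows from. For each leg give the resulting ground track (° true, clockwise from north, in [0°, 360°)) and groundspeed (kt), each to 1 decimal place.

Leg 1: heading 37.6°; drift -3.6° → track 34.0°, groundspeed 141.1 kt
Leg 2: heading 286.8°; drift +17.5° → track 304.3°, groundspeed 110.5 kt
Leg 3: heading 188.6°; drift -5.9° → track 182.7°, groundspeed 76.6 kt

Leg 1: track=34.0°, groundspeed=141.1 kt
Leg 2: track=304.3°, groundspeed=110.5 kt
Leg 3: track=182.7°, groundspeed=76.6 kt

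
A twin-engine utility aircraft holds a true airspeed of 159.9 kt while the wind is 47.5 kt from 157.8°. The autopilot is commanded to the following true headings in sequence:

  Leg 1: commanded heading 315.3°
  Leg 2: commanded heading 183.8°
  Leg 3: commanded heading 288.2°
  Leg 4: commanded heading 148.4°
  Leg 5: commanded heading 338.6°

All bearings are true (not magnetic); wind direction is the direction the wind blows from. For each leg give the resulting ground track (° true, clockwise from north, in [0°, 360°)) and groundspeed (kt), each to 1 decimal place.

Leg 1: track=320.4°, groundspeed=204.6 kt
Leg 2: track=193.9°, groundspeed=119.0 kt
Leg 3: track=298.9°, groundspeed=194.1 kt
Leg 4: track=144.5°, groundspeed=113.3 kt
Leg 5: track=338.4°, groundspeed=207.4 kt

Leg 1: heading 315.3°; drift +5.1° → track 320.4°, groundspeed 204.6 kt
Leg 2: heading 183.8°; drift +10.1° → track 193.9°, groundspeed 119.0 kt
Leg 3: heading 288.2°; drift +10.7° → track 298.9°, groundspeed 194.1 kt
Leg 4: heading 148.4°; drift -3.9° → track 144.5°, groundspeed 113.3 kt
Leg 5: heading 338.6°; drift -0.2° → track 338.4°, groundspeed 207.4 kt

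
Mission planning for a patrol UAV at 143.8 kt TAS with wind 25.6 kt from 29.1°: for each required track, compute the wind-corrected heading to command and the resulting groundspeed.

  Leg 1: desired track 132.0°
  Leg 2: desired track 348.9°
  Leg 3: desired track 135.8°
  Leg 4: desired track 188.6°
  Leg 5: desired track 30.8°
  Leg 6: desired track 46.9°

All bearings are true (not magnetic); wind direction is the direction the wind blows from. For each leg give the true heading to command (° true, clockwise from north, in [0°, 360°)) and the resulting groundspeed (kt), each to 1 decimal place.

Leg 1: heading=122.0°, groundspeed=147.3 kt
Leg 2: heading=355.5°, groundspeed=123.3 kt
Leg 3: heading=126.0°, groundspeed=149.1 kt
Leg 4: heading=185.0°, groundspeed=167.5 kt
Leg 5: heading=30.5°, groundspeed=118.2 kt
Leg 6: heading=43.8°, groundspeed=119.2 kt

Leg 1: desired track 132.0°; wind correction -10.0° → command heading 122.0°, groundspeed 147.3 kt
Leg 2: desired track 348.9°; wind correction +6.6° → command heading 355.5°, groundspeed 123.3 kt
Leg 3: desired track 135.8°; wind correction -9.8° → command heading 126.0°, groundspeed 149.1 kt
Leg 4: desired track 188.6°; wind correction -3.6° → command heading 185.0°, groundspeed 167.5 kt
Leg 5: desired track 30.8°; wind correction -0.3° → command heading 30.5°, groundspeed 118.2 kt
Leg 6: desired track 46.9°; wind correction -3.1° → command heading 43.8°, groundspeed 119.2 kt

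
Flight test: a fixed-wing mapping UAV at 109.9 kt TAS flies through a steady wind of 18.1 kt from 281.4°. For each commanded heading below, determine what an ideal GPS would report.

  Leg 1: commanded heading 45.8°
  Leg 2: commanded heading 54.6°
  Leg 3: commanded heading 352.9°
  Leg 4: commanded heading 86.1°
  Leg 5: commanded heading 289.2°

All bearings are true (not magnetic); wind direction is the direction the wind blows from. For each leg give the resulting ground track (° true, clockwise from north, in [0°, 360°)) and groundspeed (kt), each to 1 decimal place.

Leg 1: heading 45.8°; drift +7.1° → track 52.9°, groundspeed 121.1 kt
Leg 2: heading 54.6°; drift +6.2° → track 60.8°, groundspeed 123.0 kt
Leg 3: heading 352.9°; drift +9.4° → track 2.3°, groundspeed 105.6 kt
Leg 4: heading 86.1°; drift +2.1° → track 88.2°, groundspeed 127.4 kt
Leg 5: heading 289.2°; drift +1.5° → track 290.7°, groundspeed 92.0 kt

Leg 1: track=52.9°, groundspeed=121.1 kt
Leg 2: track=60.8°, groundspeed=123.0 kt
Leg 3: track=2.3°, groundspeed=105.6 kt
Leg 4: track=88.2°, groundspeed=127.4 kt
Leg 5: track=290.7°, groundspeed=92.0 kt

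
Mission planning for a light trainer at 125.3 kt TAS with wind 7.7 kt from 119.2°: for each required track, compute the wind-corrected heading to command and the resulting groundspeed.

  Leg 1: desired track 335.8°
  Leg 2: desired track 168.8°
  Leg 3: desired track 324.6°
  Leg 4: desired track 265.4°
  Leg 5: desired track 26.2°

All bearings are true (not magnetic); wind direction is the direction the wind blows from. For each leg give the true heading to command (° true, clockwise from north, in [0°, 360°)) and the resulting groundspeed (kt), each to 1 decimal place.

Leg 1: desired track 335.8°; wind correction +2.1° → command heading 337.9°, groundspeed 131.4 kt
Leg 2: desired track 168.8°; wind correction -2.7° → command heading 166.1°, groundspeed 120.2 kt
Leg 3: desired track 324.6°; wind correction +1.5° → command heading 326.1°, groundspeed 132.2 kt
Leg 4: desired track 265.4°; wind correction -2.0° → command heading 263.4°, groundspeed 131.6 kt
Leg 5: desired track 26.2°; wind correction +3.5° → command heading 29.7°, groundspeed 125.5 kt

Leg 1: heading=337.9°, groundspeed=131.4 kt
Leg 2: heading=166.1°, groundspeed=120.2 kt
Leg 3: heading=326.1°, groundspeed=132.2 kt
Leg 4: heading=263.4°, groundspeed=131.6 kt
Leg 5: heading=29.7°, groundspeed=125.5 kt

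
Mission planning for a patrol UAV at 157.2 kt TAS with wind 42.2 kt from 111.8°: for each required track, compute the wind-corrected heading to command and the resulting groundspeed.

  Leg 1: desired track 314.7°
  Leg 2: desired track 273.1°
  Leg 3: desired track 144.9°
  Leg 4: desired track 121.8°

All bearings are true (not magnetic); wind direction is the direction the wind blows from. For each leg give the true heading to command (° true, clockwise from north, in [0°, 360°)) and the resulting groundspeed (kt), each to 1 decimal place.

Leg 1: heading=320.7°, groundspeed=195.2 kt
Leg 2: heading=268.2°, groundspeed=196.6 kt
Leg 3: heading=136.5°, groundspeed=120.1 kt
Leg 4: heading=119.1°, groundspeed=115.5 kt

Leg 1: desired track 314.7°; wind correction +6.0° → command heading 320.7°, groundspeed 195.2 kt
Leg 2: desired track 273.1°; wind correction -4.9° → command heading 268.2°, groundspeed 196.6 kt
Leg 3: desired track 144.9°; wind correction -8.4° → command heading 136.5°, groundspeed 120.1 kt
Leg 4: desired track 121.8°; wind correction -2.7° → command heading 119.1°, groundspeed 115.5 kt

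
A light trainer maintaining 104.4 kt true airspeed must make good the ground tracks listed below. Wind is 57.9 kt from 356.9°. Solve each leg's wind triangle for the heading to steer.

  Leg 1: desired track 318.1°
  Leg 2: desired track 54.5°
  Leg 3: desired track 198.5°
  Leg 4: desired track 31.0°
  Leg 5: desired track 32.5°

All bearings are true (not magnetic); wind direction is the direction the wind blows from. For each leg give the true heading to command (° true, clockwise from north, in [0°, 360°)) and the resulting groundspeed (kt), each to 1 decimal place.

Leg 1: heading=338.4°, groundspeed=52.8 kt
Leg 2: heading=26.6°, groundspeed=61.2 kt
Leg 3: heading=210.3°, groundspeed=156.0 kt
Leg 4: heading=12.9°, groundspeed=51.3 kt
Leg 5: heading=13.7°, groundspeed=51.7 kt

Leg 1: desired track 318.1°; wind correction +20.3° → command heading 338.4°, groundspeed 52.8 kt
Leg 2: desired track 54.5°; wind correction -27.9° → command heading 26.6°, groundspeed 61.2 kt
Leg 3: desired track 198.5°; wind correction +11.8° → command heading 210.3°, groundspeed 156.0 kt
Leg 4: desired track 31.0°; wind correction -18.1° → command heading 12.9°, groundspeed 51.3 kt
Leg 5: desired track 32.5°; wind correction -18.8° → command heading 13.7°, groundspeed 51.7 kt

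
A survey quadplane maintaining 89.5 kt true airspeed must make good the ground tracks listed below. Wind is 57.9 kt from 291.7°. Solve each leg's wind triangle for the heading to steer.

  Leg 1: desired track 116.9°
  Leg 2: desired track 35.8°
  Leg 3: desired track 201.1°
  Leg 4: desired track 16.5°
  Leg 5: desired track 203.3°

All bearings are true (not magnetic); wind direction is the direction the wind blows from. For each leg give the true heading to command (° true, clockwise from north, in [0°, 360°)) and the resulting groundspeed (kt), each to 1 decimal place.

Leg 1: desired track 116.9°; wind correction +3.4° → command heading 120.3°, groundspeed 147.0 kt
Leg 2: desired track 35.8°; wind correction -38.9° → command heading 356.9°, groundspeed 83.8 kt
Leg 3: desired track 201.1°; wind correction +40.3° → command heading 241.4°, groundspeed 68.9 kt
Leg 4: desired track 16.5°; wind correction -40.1° → command heading 336.4°, groundspeed 63.2 kt
Leg 5: desired track 203.3°; wind correction +40.3° → command heading 243.6°, groundspeed 66.7 kt

Leg 1: heading=120.3°, groundspeed=147.0 kt
Leg 2: heading=356.9°, groundspeed=83.8 kt
Leg 3: heading=241.4°, groundspeed=68.9 kt
Leg 4: heading=336.4°, groundspeed=63.2 kt
Leg 5: heading=243.6°, groundspeed=66.7 kt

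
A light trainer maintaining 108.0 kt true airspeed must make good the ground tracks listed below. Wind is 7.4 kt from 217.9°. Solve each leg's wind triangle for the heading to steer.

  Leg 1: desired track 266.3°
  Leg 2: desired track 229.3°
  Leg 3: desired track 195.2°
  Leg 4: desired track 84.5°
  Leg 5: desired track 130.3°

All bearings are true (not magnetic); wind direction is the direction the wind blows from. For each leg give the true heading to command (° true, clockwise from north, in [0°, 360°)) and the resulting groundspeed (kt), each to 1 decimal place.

Leg 1: desired track 266.3°; wind correction -2.9° → command heading 263.4°, groundspeed 102.9 kt
Leg 2: desired track 229.3°; wind correction -0.8° → command heading 228.5°, groundspeed 100.7 kt
Leg 3: desired track 195.2°; wind correction +1.5° → command heading 196.7°, groundspeed 101.1 kt
Leg 4: desired track 84.5°; wind correction +2.9° → command heading 87.4°, groundspeed 113.0 kt
Leg 5: desired track 130.3°; wind correction +3.9° → command heading 134.2°, groundspeed 107.4 kt

Leg 1: heading=263.4°, groundspeed=102.9 kt
Leg 2: heading=228.5°, groundspeed=100.7 kt
Leg 3: heading=196.7°, groundspeed=101.1 kt
Leg 4: heading=87.4°, groundspeed=113.0 kt
Leg 5: heading=134.2°, groundspeed=107.4 kt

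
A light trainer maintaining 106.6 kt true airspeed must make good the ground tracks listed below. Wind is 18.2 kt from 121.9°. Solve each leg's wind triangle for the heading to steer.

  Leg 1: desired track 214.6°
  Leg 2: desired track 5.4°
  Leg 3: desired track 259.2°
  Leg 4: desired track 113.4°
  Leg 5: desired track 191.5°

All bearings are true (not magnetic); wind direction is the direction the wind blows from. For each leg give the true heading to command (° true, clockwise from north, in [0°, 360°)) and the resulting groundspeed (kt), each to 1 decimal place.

Leg 1: desired track 214.6°; wind correction -9.8° → command heading 204.8°, groundspeed 105.9 kt
Leg 2: desired track 5.4°; wind correction +8.8° → command heading 14.2°, groundspeed 113.5 kt
Leg 3: desired track 259.2°; wind correction -6.6° → command heading 252.6°, groundspeed 119.3 kt
Leg 4: desired track 113.4°; wind correction +1.4° → command heading 114.8°, groundspeed 88.6 kt
Leg 5: desired track 191.5°; wind correction -9.2° → command heading 182.3°, groundspeed 98.9 kt

Leg 1: heading=204.8°, groundspeed=105.9 kt
Leg 2: heading=14.2°, groundspeed=113.5 kt
Leg 3: heading=252.6°, groundspeed=119.3 kt
Leg 4: heading=114.8°, groundspeed=88.6 kt
Leg 5: heading=182.3°, groundspeed=98.9 kt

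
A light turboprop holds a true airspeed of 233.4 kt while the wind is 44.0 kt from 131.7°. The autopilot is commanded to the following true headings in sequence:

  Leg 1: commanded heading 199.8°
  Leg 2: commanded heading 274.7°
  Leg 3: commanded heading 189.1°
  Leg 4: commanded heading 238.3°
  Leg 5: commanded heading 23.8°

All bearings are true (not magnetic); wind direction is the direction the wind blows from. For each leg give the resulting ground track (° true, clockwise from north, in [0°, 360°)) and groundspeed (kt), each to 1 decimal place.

Leg 1: heading 199.8°; drift +10.7° → track 210.5°, groundspeed 220.8 kt
Leg 2: heading 274.7°; drift +5.6° → track 280.3°, groundspeed 269.8 kt
Leg 3: heading 189.1°; drift +10.0° → track 199.1°, groundspeed 212.9 kt
Leg 4: heading 238.3°; drift +9.7° → track 248.0°, groundspeed 249.6 kt
Leg 5: heading 23.8°; drift -9.6° → track 14.2°, groundspeed 250.4 kt

Leg 1: track=210.5°, groundspeed=220.8 kt
Leg 2: track=280.3°, groundspeed=269.8 kt
Leg 3: track=199.1°, groundspeed=212.9 kt
Leg 4: track=248.0°, groundspeed=249.6 kt
Leg 5: track=14.2°, groundspeed=250.4 kt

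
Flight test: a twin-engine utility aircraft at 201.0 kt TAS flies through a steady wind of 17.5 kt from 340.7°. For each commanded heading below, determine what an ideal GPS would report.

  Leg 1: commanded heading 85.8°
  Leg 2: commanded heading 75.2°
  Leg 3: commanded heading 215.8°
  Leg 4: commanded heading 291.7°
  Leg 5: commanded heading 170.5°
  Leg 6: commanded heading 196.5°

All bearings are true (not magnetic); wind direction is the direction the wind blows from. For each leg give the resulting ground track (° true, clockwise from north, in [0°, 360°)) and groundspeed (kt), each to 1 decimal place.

Leg 1: heading 85.8°; drift +4.7° → track 90.5°, groundspeed 206.3 kt
Leg 2: heading 75.2°; drift +4.9° → track 80.1°, groundspeed 203.1 kt
Leg 3: heading 215.8°; drift -3.9° → track 211.9°, groundspeed 211.5 kt
Leg 4: heading 291.7°; drift -4.0° → track 287.7°, groundspeed 190.0 kt
Leg 5: heading 170.5°; drift -0.8° → track 169.7°, groundspeed 218.3 kt
Leg 6: heading 196.5°; drift -2.7° → track 193.8°, groundspeed 215.4 kt

Leg 1: track=90.5°, groundspeed=206.3 kt
Leg 2: track=80.1°, groundspeed=203.1 kt
Leg 3: track=211.9°, groundspeed=211.5 kt
Leg 4: track=287.7°, groundspeed=190.0 kt
Leg 5: track=169.7°, groundspeed=218.3 kt
Leg 6: track=193.8°, groundspeed=215.4 kt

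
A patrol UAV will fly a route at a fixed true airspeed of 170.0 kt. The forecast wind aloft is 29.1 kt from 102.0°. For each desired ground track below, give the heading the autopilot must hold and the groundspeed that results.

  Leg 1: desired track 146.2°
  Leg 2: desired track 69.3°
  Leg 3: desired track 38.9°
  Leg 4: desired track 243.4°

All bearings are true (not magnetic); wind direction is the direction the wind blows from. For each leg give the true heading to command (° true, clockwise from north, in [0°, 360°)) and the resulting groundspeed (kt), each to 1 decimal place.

Leg 1: desired track 146.2°; wind correction -6.9° → command heading 139.3°, groundspeed 147.9 kt
Leg 2: desired track 69.3°; wind correction +5.3° → command heading 74.6°, groundspeed 144.8 kt
Leg 3: desired track 38.9°; wind correction +8.8° → command heading 47.7°, groundspeed 154.8 kt
Leg 4: desired track 243.4°; wind correction -6.1° → command heading 237.3°, groundspeed 191.8 kt

Leg 1: heading=139.3°, groundspeed=147.9 kt
Leg 2: heading=74.6°, groundspeed=144.8 kt
Leg 3: heading=47.7°, groundspeed=154.8 kt
Leg 4: heading=237.3°, groundspeed=191.8 kt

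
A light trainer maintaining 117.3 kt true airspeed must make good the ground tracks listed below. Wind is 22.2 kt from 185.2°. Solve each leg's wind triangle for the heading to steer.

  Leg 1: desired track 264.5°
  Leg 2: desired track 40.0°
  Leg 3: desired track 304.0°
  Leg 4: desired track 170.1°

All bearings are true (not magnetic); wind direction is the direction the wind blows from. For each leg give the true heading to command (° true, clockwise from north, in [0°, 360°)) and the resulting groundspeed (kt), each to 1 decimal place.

Leg 1: desired track 264.5°; wind correction -10.7° → command heading 253.8°, groundspeed 111.1 kt
Leg 2: desired track 40.0°; wind correction +6.2° → command heading 46.2°, groundspeed 134.8 kt
Leg 3: desired track 304.0°; wind correction -9.5° → command heading 294.5°, groundspeed 126.4 kt
Leg 4: desired track 170.1°; wind correction +2.8° → command heading 172.9°, groundspeed 95.7 kt

Leg 1: heading=253.8°, groundspeed=111.1 kt
Leg 2: heading=46.2°, groundspeed=134.8 kt
Leg 3: heading=294.5°, groundspeed=126.4 kt
Leg 4: heading=172.9°, groundspeed=95.7 kt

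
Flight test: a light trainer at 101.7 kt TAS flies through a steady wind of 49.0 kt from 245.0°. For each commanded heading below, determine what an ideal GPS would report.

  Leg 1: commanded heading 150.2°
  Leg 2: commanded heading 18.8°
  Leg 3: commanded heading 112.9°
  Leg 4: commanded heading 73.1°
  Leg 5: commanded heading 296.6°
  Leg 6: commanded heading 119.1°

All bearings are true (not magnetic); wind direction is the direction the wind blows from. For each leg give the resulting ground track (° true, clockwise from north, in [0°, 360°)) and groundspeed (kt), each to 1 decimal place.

Leg 1: heading 150.2°; drift -24.8° → track 125.4°, groundspeed 116.5 kt
Leg 2: heading 18.8°; drift +14.6° → track 33.4°, groundspeed 140.2 kt
Leg 3: heading 112.9°; drift -15.1° → track 97.8°, groundspeed 139.4 kt
Leg 4: heading 73.1°; drift -2.6° → track 70.5°, groundspeed 150.4 kt
Leg 5: heading 296.6°; drift +28.3° → track 324.9°, groundspeed 81.0 kt
Leg 6: heading 119.1°; drift -16.9° → track 102.2°, groundspeed 136.3 kt

Leg 1: track=125.4°, groundspeed=116.5 kt
Leg 2: track=33.4°, groundspeed=140.2 kt
Leg 3: track=97.8°, groundspeed=139.4 kt
Leg 4: track=70.5°, groundspeed=150.4 kt
Leg 5: track=324.9°, groundspeed=81.0 kt
Leg 6: track=102.2°, groundspeed=136.3 kt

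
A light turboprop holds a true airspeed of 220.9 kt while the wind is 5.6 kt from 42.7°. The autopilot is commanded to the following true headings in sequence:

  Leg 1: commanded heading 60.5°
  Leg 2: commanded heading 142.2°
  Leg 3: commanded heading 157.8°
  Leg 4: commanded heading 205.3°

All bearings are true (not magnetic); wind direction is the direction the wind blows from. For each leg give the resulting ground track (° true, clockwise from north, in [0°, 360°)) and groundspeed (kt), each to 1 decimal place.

Leg 1: track=61.0°, groundspeed=215.6 kt
Leg 2: track=143.6°, groundspeed=221.9 kt
Leg 3: track=159.1°, groundspeed=223.3 kt
Leg 4: track=205.7°, groundspeed=226.2 kt

Leg 1: heading 60.5°; drift +0.5° → track 61.0°, groundspeed 215.6 kt
Leg 2: heading 142.2°; drift +1.4° → track 143.6°, groundspeed 221.9 kt
Leg 3: heading 157.8°; drift +1.3° → track 159.1°, groundspeed 223.3 kt
Leg 4: heading 205.3°; drift +0.4° → track 205.7°, groundspeed 226.2 kt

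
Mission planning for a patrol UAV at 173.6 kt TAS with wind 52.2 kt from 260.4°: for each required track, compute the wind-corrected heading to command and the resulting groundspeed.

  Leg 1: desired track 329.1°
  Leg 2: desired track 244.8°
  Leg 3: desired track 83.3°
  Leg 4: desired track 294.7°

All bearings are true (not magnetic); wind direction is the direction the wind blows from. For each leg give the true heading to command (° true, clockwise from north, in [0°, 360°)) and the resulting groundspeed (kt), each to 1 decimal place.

Leg 1: heading=312.8°, groundspeed=147.7 kt
Leg 2: heading=249.4°, groundspeed=122.8 kt
Leg 3: heading=84.2°, groundspeed=225.7 kt
Leg 4: heading=284.9°, groundspeed=128.0 kt

Leg 1: desired track 329.1°; wind correction -16.3° → command heading 312.8°, groundspeed 147.7 kt
Leg 2: desired track 244.8°; wind correction +4.6° → command heading 249.4°, groundspeed 122.8 kt
Leg 3: desired track 83.3°; wind correction +0.9° → command heading 84.2°, groundspeed 225.7 kt
Leg 4: desired track 294.7°; wind correction -9.8° → command heading 284.9°, groundspeed 128.0 kt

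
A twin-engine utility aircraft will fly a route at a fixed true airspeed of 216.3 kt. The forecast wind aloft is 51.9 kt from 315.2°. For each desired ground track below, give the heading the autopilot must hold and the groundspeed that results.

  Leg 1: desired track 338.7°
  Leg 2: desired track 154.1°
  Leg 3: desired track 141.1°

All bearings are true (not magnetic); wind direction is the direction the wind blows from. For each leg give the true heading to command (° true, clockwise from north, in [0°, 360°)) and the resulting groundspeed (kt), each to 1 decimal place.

Leg 1: desired track 338.7°; wind correction -5.5° → command heading 333.2°, groundspeed 167.7 kt
Leg 2: desired track 154.1°; wind correction +4.5° → command heading 158.6°, groundspeed 264.7 kt
Leg 3: desired track 141.1°; wind correction +1.4° → command heading 142.5°, groundspeed 267.9 kt

Leg 1: heading=333.2°, groundspeed=167.7 kt
Leg 2: heading=158.6°, groundspeed=264.7 kt
Leg 3: heading=142.5°, groundspeed=267.9 kt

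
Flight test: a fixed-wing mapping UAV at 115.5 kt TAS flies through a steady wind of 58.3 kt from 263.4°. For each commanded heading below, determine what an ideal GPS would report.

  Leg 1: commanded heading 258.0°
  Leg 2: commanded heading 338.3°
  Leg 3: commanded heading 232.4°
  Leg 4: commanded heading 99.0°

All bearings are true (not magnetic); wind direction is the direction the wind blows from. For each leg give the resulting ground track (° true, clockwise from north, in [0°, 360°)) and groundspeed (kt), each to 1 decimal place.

Leg 1: track=252.5°, groundspeed=57.7 kt
Leg 2: track=7.6°, groundspeed=115.0 kt
Leg 3: track=207.8°, groundspeed=72.1 kt
Leg 4: track=93.8°, groundspeed=172.4 kt

Leg 1: heading 258.0°; drift -5.5° → track 252.5°, groundspeed 57.7 kt
Leg 2: heading 338.3°; drift +29.3° → track 7.6°, groundspeed 115.0 kt
Leg 3: heading 232.4°; drift -24.6° → track 207.8°, groundspeed 72.1 kt
Leg 4: heading 99.0°; drift -5.2° → track 93.8°, groundspeed 172.4 kt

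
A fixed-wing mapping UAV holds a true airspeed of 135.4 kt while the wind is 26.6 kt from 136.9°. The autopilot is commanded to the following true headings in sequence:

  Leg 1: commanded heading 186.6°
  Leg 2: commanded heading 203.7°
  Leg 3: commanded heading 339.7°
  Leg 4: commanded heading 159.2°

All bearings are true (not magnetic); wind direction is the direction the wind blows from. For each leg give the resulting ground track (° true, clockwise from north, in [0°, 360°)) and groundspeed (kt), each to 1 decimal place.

Leg 1: track=196.3°, groundspeed=119.9 kt
Leg 2: track=214.8°, groundspeed=127.3 kt
Leg 3: track=336.0°, groundspeed=160.3 kt
Leg 4: track=164.4°, groundspeed=111.2 kt

Leg 1: heading 186.6°; drift +9.7° → track 196.3°, groundspeed 119.9 kt
Leg 2: heading 203.7°; drift +11.1° → track 214.8°, groundspeed 127.3 kt
Leg 3: heading 339.7°; drift -3.7° → track 336.0°, groundspeed 160.3 kt
Leg 4: heading 159.2°; drift +5.2° → track 164.4°, groundspeed 111.2 kt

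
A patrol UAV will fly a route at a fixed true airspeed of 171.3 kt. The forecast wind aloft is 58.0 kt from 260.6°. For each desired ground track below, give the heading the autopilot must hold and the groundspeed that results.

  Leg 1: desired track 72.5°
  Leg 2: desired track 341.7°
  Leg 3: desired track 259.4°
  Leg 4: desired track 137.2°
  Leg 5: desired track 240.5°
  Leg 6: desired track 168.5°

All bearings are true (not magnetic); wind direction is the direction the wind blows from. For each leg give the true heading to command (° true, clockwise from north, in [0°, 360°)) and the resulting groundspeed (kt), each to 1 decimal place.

Leg 1: heading=69.8°, groundspeed=228.5 kt
Leg 2: heading=322.2°, groundspeed=152.5 kt
Leg 3: heading=259.8°, groundspeed=113.3 kt
Leg 4: heading=153.6°, groundspeed=196.2 kt
Leg 5: heading=247.2°, groundspeed=115.7 kt
Leg 6: heading=188.3°, groundspeed=163.3 kt

Leg 1: desired track 72.5°; wind correction -2.7° → command heading 69.8°, groundspeed 228.5 kt
Leg 2: desired track 341.7°; wind correction -19.5° → command heading 322.2°, groundspeed 152.5 kt
Leg 3: desired track 259.4°; wind correction +0.4° → command heading 259.8°, groundspeed 113.3 kt
Leg 4: desired track 137.2°; wind correction +16.4° → command heading 153.6°, groundspeed 196.2 kt
Leg 5: desired track 240.5°; wind correction +6.7° → command heading 247.2°, groundspeed 115.7 kt
Leg 6: desired track 168.5°; wind correction +19.8° → command heading 188.3°, groundspeed 163.3 kt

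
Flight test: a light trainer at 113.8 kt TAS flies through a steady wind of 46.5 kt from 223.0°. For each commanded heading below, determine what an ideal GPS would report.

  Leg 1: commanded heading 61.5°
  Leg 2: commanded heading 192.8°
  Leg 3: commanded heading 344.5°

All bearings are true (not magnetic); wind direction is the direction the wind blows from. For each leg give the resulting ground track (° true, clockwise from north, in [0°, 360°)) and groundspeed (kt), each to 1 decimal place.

Leg 1: heading 61.5°; drift -5.3° → track 56.2°, groundspeed 158.6 kt
Leg 2: heading 192.8°; drift -17.6° → track 175.2°, groundspeed 77.2 kt
Leg 3: heading 344.5°; drift +16.0° → track 0.5°, groundspeed 143.7 kt

Leg 1: track=56.2°, groundspeed=158.6 kt
Leg 2: track=175.2°, groundspeed=77.2 kt
Leg 3: track=0.5°, groundspeed=143.7 kt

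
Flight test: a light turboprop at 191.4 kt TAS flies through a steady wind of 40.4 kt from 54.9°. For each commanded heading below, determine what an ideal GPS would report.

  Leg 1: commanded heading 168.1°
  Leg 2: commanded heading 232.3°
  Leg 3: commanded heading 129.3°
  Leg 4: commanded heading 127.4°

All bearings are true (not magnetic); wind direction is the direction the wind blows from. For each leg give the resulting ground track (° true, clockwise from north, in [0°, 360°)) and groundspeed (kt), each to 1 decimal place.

Leg 1: track=178.3°, groundspeed=210.6 kt
Leg 2: track=232.8°, groundspeed=231.8 kt
Leg 3: track=141.5°, groundspeed=184.7 kt
Leg 4: track=139.5°, groundspeed=183.3 kt

Leg 1: heading 168.1°; drift +10.2° → track 178.3°, groundspeed 210.6 kt
Leg 2: heading 232.3°; drift +0.5° → track 232.8°, groundspeed 231.8 kt
Leg 3: heading 129.3°; drift +12.2° → track 141.5°, groundspeed 184.7 kt
Leg 4: heading 127.4°; drift +12.1° → track 139.5°, groundspeed 183.3 kt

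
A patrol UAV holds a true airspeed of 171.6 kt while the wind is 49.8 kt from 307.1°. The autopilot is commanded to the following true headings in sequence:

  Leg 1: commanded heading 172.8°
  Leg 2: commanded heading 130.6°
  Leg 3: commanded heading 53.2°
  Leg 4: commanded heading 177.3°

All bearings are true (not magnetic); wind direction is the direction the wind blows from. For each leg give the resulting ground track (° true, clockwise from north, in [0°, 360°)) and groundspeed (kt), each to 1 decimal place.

Leg 1: track=163.0°, groundspeed=209.4 kt
Leg 2: track=129.8°, groundspeed=221.3 kt
Leg 3: track=67.7°, groundspeed=191.5 kt
Leg 4: track=166.7°, groundspeed=207.0 kt

Leg 1: heading 172.8°; drift -9.8° → track 163.0°, groundspeed 209.4 kt
Leg 2: heading 130.6°; drift -0.8° → track 129.8°, groundspeed 221.3 kt
Leg 3: heading 53.2°; drift +14.5° → track 67.7°, groundspeed 191.5 kt
Leg 4: heading 177.3°; drift -10.6° → track 166.7°, groundspeed 207.0 kt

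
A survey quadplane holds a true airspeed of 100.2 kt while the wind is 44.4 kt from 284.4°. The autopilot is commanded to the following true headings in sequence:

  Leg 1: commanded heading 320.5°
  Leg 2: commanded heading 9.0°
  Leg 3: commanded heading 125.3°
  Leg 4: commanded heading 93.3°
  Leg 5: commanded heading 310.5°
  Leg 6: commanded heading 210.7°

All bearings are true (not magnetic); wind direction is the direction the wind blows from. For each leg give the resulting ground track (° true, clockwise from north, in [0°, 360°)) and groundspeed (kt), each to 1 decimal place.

Leg 1: track=342.6°, groundspeed=69.4 kt
Leg 2: track=33.7°, groundspeed=105.7 kt
Leg 3: track=118.9°, groundspeed=142.6 kt
Leg 4: track=96.7°, groundspeed=144.0 kt
Leg 5: track=328.4°, groundspeed=63.4 kt
Leg 6: track=184.8°, groundspeed=97.5 kt

Leg 1: heading 320.5°; drift +22.1° → track 342.6°, groundspeed 69.4 kt
Leg 2: heading 9.0°; drift +24.7° → track 33.7°, groundspeed 105.7 kt
Leg 3: heading 125.3°; drift -6.4° → track 118.9°, groundspeed 142.6 kt
Leg 4: heading 93.3°; drift +3.4° → track 96.7°, groundspeed 144.0 kt
Leg 5: heading 310.5°; drift +17.9° → track 328.4°, groundspeed 63.4 kt
Leg 6: heading 210.7°; drift -25.9° → track 184.8°, groundspeed 97.5 kt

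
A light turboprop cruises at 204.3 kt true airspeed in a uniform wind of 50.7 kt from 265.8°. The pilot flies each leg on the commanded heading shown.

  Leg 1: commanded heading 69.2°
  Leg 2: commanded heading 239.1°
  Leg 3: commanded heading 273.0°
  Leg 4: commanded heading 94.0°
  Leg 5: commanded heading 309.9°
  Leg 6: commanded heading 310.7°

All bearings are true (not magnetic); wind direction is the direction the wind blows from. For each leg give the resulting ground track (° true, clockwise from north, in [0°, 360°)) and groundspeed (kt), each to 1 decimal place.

Leg 1: track=72.5°, groundspeed=253.3 kt
Leg 2: track=230.9°, groundspeed=160.6 kt
Leg 3: track=275.4°, groundspeed=154.1 kt
Leg 4: track=92.4°, groundspeed=254.6 kt
Leg 5: track=321.8°, groundspeed=171.6 kt
Leg 6: track=322.7°, groundspeed=172.1 kt

Leg 1: heading 69.2°; drift +3.3° → track 72.5°, groundspeed 253.3 kt
Leg 2: heading 239.1°; drift -8.2° → track 230.9°, groundspeed 160.6 kt
Leg 3: heading 273.0°; drift +2.4° → track 275.4°, groundspeed 154.1 kt
Leg 4: heading 94.0°; drift -1.6° → track 92.4°, groundspeed 254.6 kt
Leg 5: heading 309.9°; drift +11.9° → track 321.8°, groundspeed 171.6 kt
Leg 6: heading 310.7°; drift +12.0° → track 322.7°, groundspeed 172.1 kt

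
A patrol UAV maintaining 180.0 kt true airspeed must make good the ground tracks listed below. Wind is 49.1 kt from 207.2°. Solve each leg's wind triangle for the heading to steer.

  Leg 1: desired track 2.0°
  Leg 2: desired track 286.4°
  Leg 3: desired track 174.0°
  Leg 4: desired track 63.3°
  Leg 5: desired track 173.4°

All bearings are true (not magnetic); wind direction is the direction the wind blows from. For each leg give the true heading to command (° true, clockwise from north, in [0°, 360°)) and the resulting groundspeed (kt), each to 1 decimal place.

Leg 1: desired track 2.0°; wind correction -6.7° → command heading 355.3°, groundspeed 223.2 kt
Leg 2: desired track 286.4°; wind correction -15.5° → command heading 270.9°, groundspeed 164.2 kt
Leg 3: desired track 174.0°; wind correction +8.6° → command heading 182.6°, groundspeed 136.9 kt
Leg 4: desired track 63.3°; wind correction +9.2° → command heading 72.5°, groundspeed 217.3 kt
Leg 5: desired track 173.4°; wind correction +8.7° → command heading 182.1°, groundspeed 137.1 kt

Leg 1: heading=355.3°, groundspeed=223.2 kt
Leg 2: heading=270.9°, groundspeed=164.2 kt
Leg 3: heading=182.6°, groundspeed=136.9 kt
Leg 4: heading=72.5°, groundspeed=217.3 kt
Leg 5: heading=182.1°, groundspeed=137.1 kt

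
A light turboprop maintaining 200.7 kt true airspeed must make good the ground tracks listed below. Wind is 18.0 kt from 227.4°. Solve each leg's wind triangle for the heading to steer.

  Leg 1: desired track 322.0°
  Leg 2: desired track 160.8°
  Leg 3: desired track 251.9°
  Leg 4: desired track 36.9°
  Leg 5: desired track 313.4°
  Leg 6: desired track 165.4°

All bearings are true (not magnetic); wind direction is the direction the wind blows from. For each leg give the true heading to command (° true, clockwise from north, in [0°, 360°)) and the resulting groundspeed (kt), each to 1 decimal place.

Leg 1: desired track 322.0°; wind correction -5.1° → command heading 316.9°, groundspeed 201.3 kt
Leg 2: desired track 160.8°; wind correction +4.7° → command heading 165.5°, groundspeed 192.9 kt
Leg 3: desired track 251.9°; wind correction -2.1° → command heading 249.8°, groundspeed 184.2 kt
Leg 4: desired track 36.9°; wind correction -0.9° → command heading 36.0°, groundspeed 218.4 kt
Leg 5: desired track 313.4°; wind correction -5.1° → command heading 308.3°, groundspeed 198.6 kt
Leg 6: desired track 165.4°; wind correction +4.5° → command heading 169.9°, groundspeed 191.6 kt

Leg 1: heading=316.9°, groundspeed=201.3 kt
Leg 2: heading=165.5°, groundspeed=192.9 kt
Leg 3: heading=249.8°, groundspeed=184.2 kt
Leg 4: heading=36.0°, groundspeed=218.4 kt
Leg 5: heading=308.3°, groundspeed=198.6 kt
Leg 6: heading=169.9°, groundspeed=191.6 kt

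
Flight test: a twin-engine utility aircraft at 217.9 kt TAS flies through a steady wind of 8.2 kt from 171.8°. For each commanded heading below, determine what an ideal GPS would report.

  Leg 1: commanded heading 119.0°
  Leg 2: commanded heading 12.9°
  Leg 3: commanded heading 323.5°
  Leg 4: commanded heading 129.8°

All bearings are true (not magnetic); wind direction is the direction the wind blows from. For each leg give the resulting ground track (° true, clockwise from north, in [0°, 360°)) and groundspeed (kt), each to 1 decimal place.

Leg 1: heading 119.0°; drift -1.8° → track 117.2°, groundspeed 213.0 kt
Leg 2: heading 12.9°; drift -0.7° → track 12.2°, groundspeed 225.6 kt
Leg 3: heading 323.5°; drift +1.0° → track 324.5°, groundspeed 225.2 kt
Leg 4: heading 129.8°; drift -1.5° → track 128.3°, groundspeed 211.9 kt

Leg 1: track=117.2°, groundspeed=213.0 kt
Leg 2: track=12.2°, groundspeed=225.6 kt
Leg 3: track=324.5°, groundspeed=225.2 kt
Leg 4: track=128.3°, groundspeed=211.9 kt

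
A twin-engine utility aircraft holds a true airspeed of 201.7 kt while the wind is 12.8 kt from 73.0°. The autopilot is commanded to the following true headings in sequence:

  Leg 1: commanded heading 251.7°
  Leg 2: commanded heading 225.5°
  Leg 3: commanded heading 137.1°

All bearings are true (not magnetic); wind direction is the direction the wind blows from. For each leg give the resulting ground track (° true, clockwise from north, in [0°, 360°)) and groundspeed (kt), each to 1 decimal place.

Leg 1: track=251.8°, groundspeed=214.5 kt
Leg 2: track=227.1°, groundspeed=213.1 kt
Leg 3: track=140.5°, groundspeed=196.4 kt

Leg 1: heading 251.7°; drift +0.1° → track 251.8°, groundspeed 214.5 kt
Leg 2: heading 225.5°; drift +1.6° → track 227.1°, groundspeed 213.1 kt
Leg 3: heading 137.1°; drift +3.4° → track 140.5°, groundspeed 196.4 kt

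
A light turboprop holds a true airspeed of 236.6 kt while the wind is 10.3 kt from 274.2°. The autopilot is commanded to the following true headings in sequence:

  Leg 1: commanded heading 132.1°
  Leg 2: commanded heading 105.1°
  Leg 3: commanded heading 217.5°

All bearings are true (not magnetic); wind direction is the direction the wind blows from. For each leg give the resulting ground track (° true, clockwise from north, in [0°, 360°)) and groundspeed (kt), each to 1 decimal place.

Leg 1: track=130.6°, groundspeed=244.8 kt
Leg 2: track=104.6°, groundspeed=246.7 kt
Leg 3: track=215.4°, groundspeed=231.1 kt

Leg 1: heading 132.1°; drift -1.5° → track 130.6°, groundspeed 244.8 kt
Leg 2: heading 105.1°; drift -0.5° → track 104.6°, groundspeed 246.7 kt
Leg 3: heading 217.5°; drift -2.1° → track 215.4°, groundspeed 231.1 kt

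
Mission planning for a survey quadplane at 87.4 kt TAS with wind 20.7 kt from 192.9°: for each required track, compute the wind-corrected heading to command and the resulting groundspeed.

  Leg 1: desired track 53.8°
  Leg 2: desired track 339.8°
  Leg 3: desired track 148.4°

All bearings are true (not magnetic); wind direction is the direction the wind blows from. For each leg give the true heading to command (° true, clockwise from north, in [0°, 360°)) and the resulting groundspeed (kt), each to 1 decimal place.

Leg 1: desired track 53.8°; wind correction +8.9° → command heading 62.7°, groundspeed 102.0 kt
Leg 2: desired track 339.8°; wind correction -7.4° → command heading 332.4°, groundspeed 104.0 kt
Leg 3: desired track 148.4°; wind correction +9.6° → command heading 158.0°, groundspeed 71.4 kt

Leg 1: heading=62.7°, groundspeed=102.0 kt
Leg 2: heading=332.4°, groundspeed=104.0 kt
Leg 3: heading=158.0°, groundspeed=71.4 kt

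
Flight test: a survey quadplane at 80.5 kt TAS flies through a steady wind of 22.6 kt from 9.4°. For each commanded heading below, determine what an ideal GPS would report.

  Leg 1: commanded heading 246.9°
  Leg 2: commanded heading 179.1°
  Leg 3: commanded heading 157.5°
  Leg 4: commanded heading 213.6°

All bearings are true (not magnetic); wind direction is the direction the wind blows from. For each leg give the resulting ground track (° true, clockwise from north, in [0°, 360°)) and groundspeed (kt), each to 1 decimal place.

Leg 1: track=235.3°, groundspeed=94.6 kt
Leg 2: track=181.4°, groundspeed=102.8 kt
Leg 3: track=164.3°, groundspeed=100.4 kt
Leg 4: track=208.4°, groundspeed=101.5 kt

Leg 1: heading 246.9°; drift -11.6° → track 235.3°, groundspeed 94.6 kt
Leg 2: heading 179.1°; drift +2.3° → track 181.4°, groundspeed 102.8 kt
Leg 3: heading 157.5°; drift +6.8° → track 164.3°, groundspeed 100.4 kt
Leg 4: heading 213.6°; drift -5.2° → track 208.4°, groundspeed 101.5 kt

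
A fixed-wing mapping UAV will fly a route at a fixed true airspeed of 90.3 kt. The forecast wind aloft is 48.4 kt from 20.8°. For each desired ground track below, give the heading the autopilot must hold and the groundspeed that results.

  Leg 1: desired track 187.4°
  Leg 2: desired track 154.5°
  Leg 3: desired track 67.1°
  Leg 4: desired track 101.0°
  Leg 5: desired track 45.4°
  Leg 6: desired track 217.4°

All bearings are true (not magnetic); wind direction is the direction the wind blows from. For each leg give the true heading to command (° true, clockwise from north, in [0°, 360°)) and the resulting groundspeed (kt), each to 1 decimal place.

Leg 1: heading=180.3°, groundspeed=136.7 kt
Leg 2: heading=131.7°, groundspeed=116.7 kt
Leg 3: heading=44.3°, groundspeed=49.8 kt
Leg 4: heading=69.1°, groundspeed=68.4 kt
Leg 5: heading=32.5°, groundspeed=44.0 kt
Leg 6: heading=226.2°, groundspeed=135.6 kt

Leg 1: desired track 187.4°; wind correction -7.1° → command heading 180.3°, groundspeed 136.7 kt
Leg 2: desired track 154.5°; wind correction -22.8° → command heading 131.7°, groundspeed 116.7 kt
Leg 3: desired track 67.1°; wind correction -22.8° → command heading 44.3°, groundspeed 49.8 kt
Leg 4: desired track 101.0°; wind correction -31.9° → command heading 69.1°, groundspeed 68.4 kt
Leg 5: desired track 45.4°; wind correction -12.9° → command heading 32.5°, groundspeed 44.0 kt
Leg 6: desired track 217.4°; wind correction +8.8° → command heading 226.2°, groundspeed 135.6 kt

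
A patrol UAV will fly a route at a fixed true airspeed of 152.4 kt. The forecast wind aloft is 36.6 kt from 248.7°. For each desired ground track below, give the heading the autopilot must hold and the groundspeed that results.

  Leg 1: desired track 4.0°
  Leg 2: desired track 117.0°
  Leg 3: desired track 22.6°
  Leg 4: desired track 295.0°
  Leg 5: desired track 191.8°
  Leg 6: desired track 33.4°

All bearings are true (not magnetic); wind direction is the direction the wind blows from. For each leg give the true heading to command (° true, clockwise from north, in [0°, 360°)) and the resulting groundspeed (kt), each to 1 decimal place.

Leg 1: desired track 4.0°; wind correction -12.5° → command heading 351.5°, groundspeed 164.4 kt
Leg 2: desired track 117.0°; wind correction +10.3° → command heading 127.3°, groundspeed 174.3 kt
Leg 3: desired track 22.6°; wind correction -10.0° → command heading 12.6°, groundspeed 175.5 kt
Leg 4: desired track 295.0°; wind correction -10.0° → command heading 285.0°, groundspeed 124.8 kt
Leg 5: desired track 191.8°; wind correction +11.6° → command heading 203.4°, groundspeed 129.3 kt
Leg 6: desired track 33.4°; wind correction -8.0° → command heading 25.4°, groundspeed 180.8 kt

Leg 1: heading=351.5°, groundspeed=164.4 kt
Leg 2: heading=127.3°, groundspeed=174.3 kt
Leg 3: heading=12.6°, groundspeed=175.5 kt
Leg 4: heading=285.0°, groundspeed=124.8 kt
Leg 5: heading=203.4°, groundspeed=129.3 kt
Leg 6: heading=25.4°, groundspeed=180.8 kt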